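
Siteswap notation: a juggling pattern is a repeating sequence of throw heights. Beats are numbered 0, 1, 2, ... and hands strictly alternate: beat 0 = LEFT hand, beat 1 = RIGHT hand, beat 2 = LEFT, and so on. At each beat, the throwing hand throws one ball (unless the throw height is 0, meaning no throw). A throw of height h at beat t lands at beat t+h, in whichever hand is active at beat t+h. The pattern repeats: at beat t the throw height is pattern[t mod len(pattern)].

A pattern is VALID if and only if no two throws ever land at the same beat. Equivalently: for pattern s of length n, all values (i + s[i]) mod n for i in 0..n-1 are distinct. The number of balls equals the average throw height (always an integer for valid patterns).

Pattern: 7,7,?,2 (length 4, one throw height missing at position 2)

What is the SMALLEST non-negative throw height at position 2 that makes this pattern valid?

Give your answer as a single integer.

i=0: (0 + 7) mod 4 = 3
i=1: (1 + 7) mod 4 = 0
i=2: s[i]=? (unknown)
i=3: (3 + 2) mod 4 = 1
Known residues: [0, 1, 3]; need a permutation of 0..3, so missing residue r = 2
Need (2 + s) mod 4 = 2; smallest s = (2 - 2) mod 4 = 0

Answer: 0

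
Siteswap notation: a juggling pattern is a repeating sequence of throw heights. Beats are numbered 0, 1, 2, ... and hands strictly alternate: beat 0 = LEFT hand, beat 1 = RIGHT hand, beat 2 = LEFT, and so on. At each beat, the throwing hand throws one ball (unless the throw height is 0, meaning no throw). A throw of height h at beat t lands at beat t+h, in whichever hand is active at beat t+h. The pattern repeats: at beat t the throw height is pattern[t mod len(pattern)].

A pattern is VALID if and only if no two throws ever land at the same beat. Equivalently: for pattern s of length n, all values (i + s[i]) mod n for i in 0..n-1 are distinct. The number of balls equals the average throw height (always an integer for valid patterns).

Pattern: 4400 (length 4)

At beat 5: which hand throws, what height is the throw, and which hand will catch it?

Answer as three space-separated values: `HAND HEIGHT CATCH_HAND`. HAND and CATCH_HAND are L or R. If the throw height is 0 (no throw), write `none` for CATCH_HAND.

Beat 5: 5 mod 2 = 1, so hand = R
Throw height = pattern[5 mod 4] = pattern[1] = 4
Lands at beat 5+4=9, 9 mod 2 = 1, so catch hand = R

Answer: R 4 R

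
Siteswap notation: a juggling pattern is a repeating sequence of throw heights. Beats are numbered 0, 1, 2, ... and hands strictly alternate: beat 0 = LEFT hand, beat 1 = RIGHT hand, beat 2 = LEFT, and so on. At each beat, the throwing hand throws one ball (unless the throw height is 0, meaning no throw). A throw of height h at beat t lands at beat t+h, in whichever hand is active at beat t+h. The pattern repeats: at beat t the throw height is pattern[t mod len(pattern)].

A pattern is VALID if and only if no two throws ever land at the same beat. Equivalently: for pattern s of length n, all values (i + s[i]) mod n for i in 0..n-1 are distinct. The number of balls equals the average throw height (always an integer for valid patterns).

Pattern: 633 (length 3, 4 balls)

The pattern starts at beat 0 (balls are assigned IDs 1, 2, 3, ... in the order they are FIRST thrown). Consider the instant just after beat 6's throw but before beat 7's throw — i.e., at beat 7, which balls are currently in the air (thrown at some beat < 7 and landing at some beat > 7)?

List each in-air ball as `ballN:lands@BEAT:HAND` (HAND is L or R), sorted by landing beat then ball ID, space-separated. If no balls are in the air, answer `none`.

Answer: ball3:lands@8:L ball4:lands@9:R ball1:lands@12:L

Derivation:
Beat 0 (L): throw ball1 h=6 -> lands@6:L; in-air after throw: [b1@6:L]
Beat 1 (R): throw ball2 h=3 -> lands@4:L; in-air after throw: [b2@4:L b1@6:L]
Beat 2 (L): throw ball3 h=3 -> lands@5:R; in-air after throw: [b2@4:L b3@5:R b1@6:L]
Beat 3 (R): throw ball4 h=6 -> lands@9:R; in-air after throw: [b2@4:L b3@5:R b1@6:L b4@9:R]
Beat 4 (L): throw ball2 h=3 -> lands@7:R; in-air after throw: [b3@5:R b1@6:L b2@7:R b4@9:R]
Beat 5 (R): throw ball3 h=3 -> lands@8:L; in-air after throw: [b1@6:L b2@7:R b3@8:L b4@9:R]
Beat 6 (L): throw ball1 h=6 -> lands@12:L; in-air after throw: [b2@7:R b3@8:L b4@9:R b1@12:L]
Beat 7 (R): throw ball2 h=3 -> lands@10:L; in-air after throw: [b3@8:L b4@9:R b2@10:L b1@12:L]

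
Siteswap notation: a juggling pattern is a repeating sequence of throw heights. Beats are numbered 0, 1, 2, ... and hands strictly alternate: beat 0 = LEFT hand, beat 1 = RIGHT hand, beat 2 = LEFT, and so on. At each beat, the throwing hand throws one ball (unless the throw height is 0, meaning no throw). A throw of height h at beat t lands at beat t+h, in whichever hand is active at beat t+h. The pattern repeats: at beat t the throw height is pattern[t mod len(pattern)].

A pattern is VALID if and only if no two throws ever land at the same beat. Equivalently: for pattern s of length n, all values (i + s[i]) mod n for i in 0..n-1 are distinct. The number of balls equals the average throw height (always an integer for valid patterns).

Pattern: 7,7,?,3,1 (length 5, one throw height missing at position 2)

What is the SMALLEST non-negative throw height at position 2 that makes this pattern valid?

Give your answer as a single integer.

Answer: 2

Derivation:
i=0: (0 + 7) mod 5 = 2
i=1: (1 + 7) mod 5 = 3
i=2: s[i]=? (unknown)
i=3: (3 + 3) mod 5 = 1
i=4: (4 + 1) mod 5 = 0
Known residues: [0, 1, 2, 3]; need a permutation of 0..4, so missing residue r = 4
Need (2 + s) mod 5 = 4; smallest s = (4 - 2) mod 5 = 2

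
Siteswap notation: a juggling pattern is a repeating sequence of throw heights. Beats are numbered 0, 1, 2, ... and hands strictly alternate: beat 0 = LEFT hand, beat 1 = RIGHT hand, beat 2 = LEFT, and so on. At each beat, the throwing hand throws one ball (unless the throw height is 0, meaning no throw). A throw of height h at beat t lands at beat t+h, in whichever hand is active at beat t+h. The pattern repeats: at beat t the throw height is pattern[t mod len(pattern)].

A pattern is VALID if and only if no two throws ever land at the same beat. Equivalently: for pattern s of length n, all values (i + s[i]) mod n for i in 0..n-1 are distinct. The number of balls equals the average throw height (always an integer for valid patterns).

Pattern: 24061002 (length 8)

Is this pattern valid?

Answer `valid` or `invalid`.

i=0: (i + s[i]) mod n = (0 + 2) mod 8 = 2
i=1: (i + s[i]) mod n = (1 + 4) mod 8 = 5
i=2: (i + s[i]) mod n = (2 + 0) mod 8 = 2
i=3: (i + s[i]) mod n = (3 + 6) mod 8 = 1
i=4: (i + s[i]) mod n = (4 + 1) mod 8 = 5
i=5: (i + s[i]) mod n = (5 + 0) mod 8 = 5
i=6: (i + s[i]) mod n = (6 + 0) mod 8 = 6
i=7: (i + s[i]) mod n = (7 + 2) mod 8 = 1
Residues: [2, 5, 2, 1, 5, 5, 6, 1], distinct: False

Answer: invalid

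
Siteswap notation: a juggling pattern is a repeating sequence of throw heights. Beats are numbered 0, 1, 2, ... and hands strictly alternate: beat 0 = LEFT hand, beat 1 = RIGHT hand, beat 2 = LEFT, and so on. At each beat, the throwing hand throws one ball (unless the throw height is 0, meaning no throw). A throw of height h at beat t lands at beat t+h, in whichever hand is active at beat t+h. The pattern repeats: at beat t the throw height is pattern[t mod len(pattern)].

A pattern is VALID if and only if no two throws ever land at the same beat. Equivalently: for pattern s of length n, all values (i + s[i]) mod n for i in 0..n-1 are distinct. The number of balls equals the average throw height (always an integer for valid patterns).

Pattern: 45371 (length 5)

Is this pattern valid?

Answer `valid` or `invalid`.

i=0: (i + s[i]) mod n = (0 + 4) mod 5 = 4
i=1: (i + s[i]) mod n = (1 + 5) mod 5 = 1
i=2: (i + s[i]) mod n = (2 + 3) mod 5 = 0
i=3: (i + s[i]) mod n = (3 + 7) mod 5 = 0
i=4: (i + s[i]) mod n = (4 + 1) mod 5 = 0
Residues: [4, 1, 0, 0, 0], distinct: False

Answer: invalid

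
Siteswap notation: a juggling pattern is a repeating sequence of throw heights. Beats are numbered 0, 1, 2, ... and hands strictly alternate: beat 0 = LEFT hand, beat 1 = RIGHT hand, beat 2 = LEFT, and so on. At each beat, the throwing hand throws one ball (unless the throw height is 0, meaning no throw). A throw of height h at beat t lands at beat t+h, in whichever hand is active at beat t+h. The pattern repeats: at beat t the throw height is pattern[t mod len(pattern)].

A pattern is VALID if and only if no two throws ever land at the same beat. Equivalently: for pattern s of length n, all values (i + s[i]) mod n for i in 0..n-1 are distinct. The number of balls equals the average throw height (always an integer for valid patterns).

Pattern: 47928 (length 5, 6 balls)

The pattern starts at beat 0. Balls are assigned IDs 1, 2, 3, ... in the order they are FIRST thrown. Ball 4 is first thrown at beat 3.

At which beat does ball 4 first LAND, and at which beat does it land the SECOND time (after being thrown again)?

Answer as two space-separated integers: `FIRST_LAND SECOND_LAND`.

Answer: 5 9

Derivation:
Beat 0 (L): throw ball1 h=4 -> lands@4:L; in-air after throw: [b1@4:L]
Beat 1 (R): throw ball2 h=7 -> lands@8:L; in-air after throw: [b1@4:L b2@8:L]
Beat 2 (L): throw ball3 h=9 -> lands@11:R; in-air after throw: [b1@4:L b2@8:L b3@11:R]
Beat 3 (R): throw ball4 h=2 -> lands@5:R; in-air after throw: [b1@4:L b4@5:R b2@8:L b3@11:R]
Beat 4 (L): throw ball1 h=8 -> lands@12:L; in-air after throw: [b4@5:R b2@8:L b3@11:R b1@12:L]
Beat 5 (R): throw ball4 h=4 -> lands@9:R; in-air after throw: [b2@8:L b4@9:R b3@11:R b1@12:L]
Beat 6 (L): throw ball5 h=7 -> lands@13:R; in-air after throw: [b2@8:L b4@9:R b3@11:R b1@12:L b5@13:R]
Beat 7 (R): throw ball6 h=9 -> lands@16:L; in-air after throw: [b2@8:L b4@9:R b3@11:R b1@12:L b5@13:R b6@16:L]
Beat 8 (L): throw ball2 h=2 -> lands@10:L; in-air after throw: [b4@9:R b2@10:L b3@11:R b1@12:L b5@13:R b6@16:L]
Beat 9 (R): throw ball4 h=8 -> lands@17:R; in-air after throw: [b2@10:L b3@11:R b1@12:L b5@13:R b6@16:L b4@17:R]
Ball 4: thrown@3 h=2 -> first land @5; rethrown@5 h=4 -> second land @9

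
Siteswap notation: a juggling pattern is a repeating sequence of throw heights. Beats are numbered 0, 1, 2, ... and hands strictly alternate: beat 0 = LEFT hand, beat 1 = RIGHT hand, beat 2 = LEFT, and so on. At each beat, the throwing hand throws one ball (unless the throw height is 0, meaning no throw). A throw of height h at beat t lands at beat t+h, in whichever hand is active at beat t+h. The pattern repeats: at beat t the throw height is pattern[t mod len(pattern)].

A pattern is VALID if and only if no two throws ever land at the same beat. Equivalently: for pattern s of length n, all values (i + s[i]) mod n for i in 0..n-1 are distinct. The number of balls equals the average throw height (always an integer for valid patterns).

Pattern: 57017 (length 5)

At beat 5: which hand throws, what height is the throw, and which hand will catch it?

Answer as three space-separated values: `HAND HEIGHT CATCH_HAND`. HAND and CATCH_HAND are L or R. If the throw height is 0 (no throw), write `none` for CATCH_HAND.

Beat 5: 5 mod 2 = 1, so hand = R
Throw height = pattern[5 mod 5] = pattern[0] = 5
Lands at beat 5+5=10, 10 mod 2 = 0, so catch hand = L

Answer: R 5 L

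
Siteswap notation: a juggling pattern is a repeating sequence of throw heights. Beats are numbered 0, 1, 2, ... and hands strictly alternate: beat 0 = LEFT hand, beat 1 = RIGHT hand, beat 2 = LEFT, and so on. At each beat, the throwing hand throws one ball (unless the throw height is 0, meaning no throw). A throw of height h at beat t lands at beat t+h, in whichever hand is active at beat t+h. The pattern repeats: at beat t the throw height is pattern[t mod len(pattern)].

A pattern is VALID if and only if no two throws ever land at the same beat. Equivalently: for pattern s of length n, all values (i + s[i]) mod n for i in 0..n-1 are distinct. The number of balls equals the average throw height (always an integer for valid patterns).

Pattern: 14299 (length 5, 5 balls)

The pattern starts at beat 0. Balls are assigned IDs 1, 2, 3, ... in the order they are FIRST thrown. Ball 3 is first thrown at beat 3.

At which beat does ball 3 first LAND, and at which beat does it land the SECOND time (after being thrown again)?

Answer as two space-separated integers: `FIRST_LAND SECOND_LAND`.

Beat 0 (L): throw ball1 h=1 -> lands@1:R; in-air after throw: [b1@1:R]
Beat 1 (R): throw ball1 h=4 -> lands@5:R; in-air after throw: [b1@5:R]
Beat 2 (L): throw ball2 h=2 -> lands@4:L; in-air after throw: [b2@4:L b1@5:R]
Beat 3 (R): throw ball3 h=9 -> lands@12:L; in-air after throw: [b2@4:L b1@5:R b3@12:L]
Beat 4 (L): throw ball2 h=9 -> lands@13:R; in-air after throw: [b1@5:R b3@12:L b2@13:R]
Beat 5 (R): throw ball1 h=1 -> lands@6:L; in-air after throw: [b1@6:L b3@12:L b2@13:R]
Beat 6 (L): throw ball1 h=4 -> lands@10:L; in-air after throw: [b1@10:L b3@12:L b2@13:R]
Beat 7 (R): throw ball4 h=2 -> lands@9:R; in-air after throw: [b4@9:R b1@10:L b3@12:L b2@13:R]
Beat 8 (L): throw ball5 h=9 -> lands@17:R; in-air after throw: [b4@9:R b1@10:L b3@12:L b2@13:R b5@17:R]
Beat 9 (R): throw ball4 h=9 -> lands@18:L; in-air after throw: [b1@10:L b3@12:L b2@13:R b5@17:R b4@18:L]
Beat 10 (L): throw ball1 h=1 -> lands@11:R; in-air after throw: [b1@11:R b3@12:L b2@13:R b5@17:R b4@18:L]
Beat 11 (R): throw ball1 h=4 -> lands@15:R; in-air after throw: [b3@12:L b2@13:R b1@15:R b5@17:R b4@18:L]
Beat 12 (L): throw ball3 h=2 -> lands@14:L; in-air after throw: [b2@13:R b3@14:L b1@15:R b5@17:R b4@18:L]
Beat 13 (R): throw ball2 h=9 -> lands@22:L; in-air after throw: [b3@14:L b1@15:R b5@17:R b4@18:L b2@22:L]
Beat 14 (L): throw ball3 h=9 -> lands@23:R; in-air after throw: [b1@15:R b5@17:R b4@18:L b2@22:L b3@23:R]
Ball 3: thrown@3 h=9 -> first land @12; rethrown@12 h=2 -> second land @14

Answer: 12 14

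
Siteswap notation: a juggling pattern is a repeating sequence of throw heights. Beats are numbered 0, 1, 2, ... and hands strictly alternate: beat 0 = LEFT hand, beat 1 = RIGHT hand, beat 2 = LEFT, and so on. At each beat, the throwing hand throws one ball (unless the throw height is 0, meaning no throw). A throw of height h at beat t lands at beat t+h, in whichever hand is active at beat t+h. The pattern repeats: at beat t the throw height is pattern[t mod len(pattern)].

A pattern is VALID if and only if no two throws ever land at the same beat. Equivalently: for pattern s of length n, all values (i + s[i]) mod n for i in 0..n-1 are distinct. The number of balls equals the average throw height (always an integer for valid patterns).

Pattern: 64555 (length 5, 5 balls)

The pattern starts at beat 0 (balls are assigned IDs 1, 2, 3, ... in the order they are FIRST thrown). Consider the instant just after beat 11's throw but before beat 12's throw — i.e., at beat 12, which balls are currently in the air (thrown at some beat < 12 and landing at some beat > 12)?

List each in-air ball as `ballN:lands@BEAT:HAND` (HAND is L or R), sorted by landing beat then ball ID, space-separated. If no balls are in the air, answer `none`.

Beat 0 (L): throw ball1 h=6 -> lands@6:L; in-air after throw: [b1@6:L]
Beat 1 (R): throw ball2 h=4 -> lands@5:R; in-air after throw: [b2@5:R b1@6:L]
Beat 2 (L): throw ball3 h=5 -> lands@7:R; in-air after throw: [b2@5:R b1@6:L b3@7:R]
Beat 3 (R): throw ball4 h=5 -> lands@8:L; in-air after throw: [b2@5:R b1@6:L b3@7:R b4@8:L]
Beat 4 (L): throw ball5 h=5 -> lands@9:R; in-air after throw: [b2@5:R b1@6:L b3@7:R b4@8:L b5@9:R]
Beat 5 (R): throw ball2 h=6 -> lands@11:R; in-air after throw: [b1@6:L b3@7:R b4@8:L b5@9:R b2@11:R]
Beat 6 (L): throw ball1 h=4 -> lands@10:L; in-air after throw: [b3@7:R b4@8:L b5@9:R b1@10:L b2@11:R]
Beat 7 (R): throw ball3 h=5 -> lands@12:L; in-air after throw: [b4@8:L b5@9:R b1@10:L b2@11:R b3@12:L]
Beat 8 (L): throw ball4 h=5 -> lands@13:R; in-air after throw: [b5@9:R b1@10:L b2@11:R b3@12:L b4@13:R]
Beat 9 (R): throw ball5 h=5 -> lands@14:L; in-air after throw: [b1@10:L b2@11:R b3@12:L b4@13:R b5@14:L]
Beat 10 (L): throw ball1 h=6 -> lands@16:L; in-air after throw: [b2@11:R b3@12:L b4@13:R b5@14:L b1@16:L]
Beat 11 (R): throw ball2 h=4 -> lands@15:R; in-air after throw: [b3@12:L b4@13:R b5@14:L b2@15:R b1@16:L]
Beat 12 (L): throw ball3 h=5 -> lands@17:R; in-air after throw: [b4@13:R b5@14:L b2@15:R b1@16:L b3@17:R]

Answer: ball4:lands@13:R ball5:lands@14:L ball2:lands@15:R ball1:lands@16:L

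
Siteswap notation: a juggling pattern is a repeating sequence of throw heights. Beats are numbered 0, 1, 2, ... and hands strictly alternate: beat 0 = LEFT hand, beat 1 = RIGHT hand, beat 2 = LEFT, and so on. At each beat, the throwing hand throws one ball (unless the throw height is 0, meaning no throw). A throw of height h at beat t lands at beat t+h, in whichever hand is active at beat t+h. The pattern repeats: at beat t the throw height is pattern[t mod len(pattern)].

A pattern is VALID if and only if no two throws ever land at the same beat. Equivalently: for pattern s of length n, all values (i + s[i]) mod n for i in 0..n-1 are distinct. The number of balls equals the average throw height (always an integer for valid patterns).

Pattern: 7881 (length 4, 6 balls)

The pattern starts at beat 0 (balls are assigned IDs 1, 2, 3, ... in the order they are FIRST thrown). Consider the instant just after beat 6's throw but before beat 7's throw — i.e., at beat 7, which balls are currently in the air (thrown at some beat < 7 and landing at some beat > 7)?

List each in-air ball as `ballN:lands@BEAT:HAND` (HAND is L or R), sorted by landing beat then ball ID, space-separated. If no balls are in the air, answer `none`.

Beat 0 (L): throw ball1 h=7 -> lands@7:R; in-air after throw: [b1@7:R]
Beat 1 (R): throw ball2 h=8 -> lands@9:R; in-air after throw: [b1@7:R b2@9:R]
Beat 2 (L): throw ball3 h=8 -> lands@10:L; in-air after throw: [b1@7:R b2@9:R b3@10:L]
Beat 3 (R): throw ball4 h=1 -> lands@4:L; in-air after throw: [b4@4:L b1@7:R b2@9:R b3@10:L]
Beat 4 (L): throw ball4 h=7 -> lands@11:R; in-air after throw: [b1@7:R b2@9:R b3@10:L b4@11:R]
Beat 5 (R): throw ball5 h=8 -> lands@13:R; in-air after throw: [b1@7:R b2@9:R b3@10:L b4@11:R b5@13:R]
Beat 6 (L): throw ball6 h=8 -> lands@14:L; in-air after throw: [b1@7:R b2@9:R b3@10:L b4@11:R b5@13:R b6@14:L]
Beat 7 (R): throw ball1 h=1 -> lands@8:L; in-air after throw: [b1@8:L b2@9:R b3@10:L b4@11:R b5@13:R b6@14:L]

Answer: ball2:lands@9:R ball3:lands@10:L ball4:lands@11:R ball5:lands@13:R ball6:lands@14:L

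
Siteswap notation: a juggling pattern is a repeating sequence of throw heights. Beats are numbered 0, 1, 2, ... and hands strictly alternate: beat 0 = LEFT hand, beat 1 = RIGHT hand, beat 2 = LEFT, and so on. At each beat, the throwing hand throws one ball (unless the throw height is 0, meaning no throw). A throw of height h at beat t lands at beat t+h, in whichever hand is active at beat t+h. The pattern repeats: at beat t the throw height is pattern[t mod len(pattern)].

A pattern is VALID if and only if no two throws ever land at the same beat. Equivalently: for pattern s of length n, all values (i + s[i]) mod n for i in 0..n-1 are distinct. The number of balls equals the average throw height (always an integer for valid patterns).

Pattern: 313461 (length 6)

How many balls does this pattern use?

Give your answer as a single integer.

Answer: 3

Derivation:
Pattern = [3, 1, 3, 4, 6, 1], length n = 6
  position 0: throw height = 3, running sum = 3
  position 1: throw height = 1, running sum = 4
  position 2: throw height = 3, running sum = 7
  position 3: throw height = 4, running sum = 11
  position 4: throw height = 6, running sum = 17
  position 5: throw height = 1, running sum = 18
Total sum = 18; balls = sum / n = 18 / 6 = 3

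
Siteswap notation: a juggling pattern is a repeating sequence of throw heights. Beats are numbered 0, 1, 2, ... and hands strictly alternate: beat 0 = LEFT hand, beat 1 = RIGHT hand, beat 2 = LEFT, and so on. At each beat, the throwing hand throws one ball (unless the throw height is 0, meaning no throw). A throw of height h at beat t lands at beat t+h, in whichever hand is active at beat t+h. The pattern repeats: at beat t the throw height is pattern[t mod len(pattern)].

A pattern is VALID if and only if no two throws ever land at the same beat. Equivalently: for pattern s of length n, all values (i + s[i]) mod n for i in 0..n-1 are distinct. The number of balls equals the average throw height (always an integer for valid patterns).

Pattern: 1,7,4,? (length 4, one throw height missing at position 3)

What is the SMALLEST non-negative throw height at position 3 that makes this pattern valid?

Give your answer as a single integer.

Answer: 0

Derivation:
i=0: (0 + 1) mod 4 = 1
i=1: (1 + 7) mod 4 = 0
i=2: (2 + 4) mod 4 = 2
i=3: s[i]=? (unknown)
Known residues: [0, 1, 2]; need a permutation of 0..3, so missing residue r = 3
Need (3 + s) mod 4 = 3; smallest s = (3 - 3) mod 4 = 0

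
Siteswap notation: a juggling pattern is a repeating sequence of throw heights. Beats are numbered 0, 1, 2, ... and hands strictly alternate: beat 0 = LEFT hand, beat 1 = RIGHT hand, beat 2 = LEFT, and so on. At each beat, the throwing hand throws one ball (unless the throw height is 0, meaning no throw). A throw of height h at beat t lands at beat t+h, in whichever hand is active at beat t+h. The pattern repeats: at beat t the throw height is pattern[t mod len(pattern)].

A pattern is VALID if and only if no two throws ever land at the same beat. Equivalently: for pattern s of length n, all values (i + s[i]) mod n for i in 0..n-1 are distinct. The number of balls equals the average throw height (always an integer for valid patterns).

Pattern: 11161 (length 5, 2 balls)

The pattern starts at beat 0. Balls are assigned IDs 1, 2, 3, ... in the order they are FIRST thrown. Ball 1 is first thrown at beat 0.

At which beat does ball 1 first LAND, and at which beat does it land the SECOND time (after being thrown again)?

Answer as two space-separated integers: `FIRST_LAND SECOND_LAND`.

Answer: 1 2

Derivation:
Beat 0 (L): throw ball1 h=1 -> lands@1:R; in-air after throw: [b1@1:R]
Beat 1 (R): throw ball1 h=1 -> lands@2:L; in-air after throw: [b1@2:L]
Beat 2 (L): throw ball1 h=1 -> lands@3:R; in-air after throw: [b1@3:R]
Ball 1: thrown@0 h=1 -> first land @1; rethrown@1 h=1 -> second land @2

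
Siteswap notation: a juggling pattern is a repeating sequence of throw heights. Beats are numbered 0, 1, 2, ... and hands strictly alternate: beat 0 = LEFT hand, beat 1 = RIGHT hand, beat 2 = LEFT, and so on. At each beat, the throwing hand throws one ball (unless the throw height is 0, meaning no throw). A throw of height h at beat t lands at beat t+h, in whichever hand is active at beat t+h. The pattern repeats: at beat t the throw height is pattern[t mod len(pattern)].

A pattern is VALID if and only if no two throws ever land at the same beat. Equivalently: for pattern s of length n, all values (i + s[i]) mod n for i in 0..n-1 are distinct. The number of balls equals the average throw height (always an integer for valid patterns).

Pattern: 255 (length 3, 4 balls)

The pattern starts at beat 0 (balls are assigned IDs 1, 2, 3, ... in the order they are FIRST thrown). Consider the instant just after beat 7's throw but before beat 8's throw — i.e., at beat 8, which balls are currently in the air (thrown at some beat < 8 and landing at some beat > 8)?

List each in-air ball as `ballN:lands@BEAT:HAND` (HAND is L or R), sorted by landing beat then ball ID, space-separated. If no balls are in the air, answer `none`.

Answer: ball4:lands@9:R ball3:lands@10:L ball1:lands@12:L

Derivation:
Beat 0 (L): throw ball1 h=2 -> lands@2:L; in-air after throw: [b1@2:L]
Beat 1 (R): throw ball2 h=5 -> lands@6:L; in-air after throw: [b1@2:L b2@6:L]
Beat 2 (L): throw ball1 h=5 -> lands@7:R; in-air after throw: [b2@6:L b1@7:R]
Beat 3 (R): throw ball3 h=2 -> lands@5:R; in-air after throw: [b3@5:R b2@6:L b1@7:R]
Beat 4 (L): throw ball4 h=5 -> lands@9:R; in-air after throw: [b3@5:R b2@6:L b1@7:R b4@9:R]
Beat 5 (R): throw ball3 h=5 -> lands@10:L; in-air after throw: [b2@6:L b1@7:R b4@9:R b3@10:L]
Beat 6 (L): throw ball2 h=2 -> lands@8:L; in-air after throw: [b1@7:R b2@8:L b4@9:R b3@10:L]
Beat 7 (R): throw ball1 h=5 -> lands@12:L; in-air after throw: [b2@8:L b4@9:R b3@10:L b1@12:L]
Beat 8 (L): throw ball2 h=5 -> lands@13:R; in-air after throw: [b4@9:R b3@10:L b1@12:L b2@13:R]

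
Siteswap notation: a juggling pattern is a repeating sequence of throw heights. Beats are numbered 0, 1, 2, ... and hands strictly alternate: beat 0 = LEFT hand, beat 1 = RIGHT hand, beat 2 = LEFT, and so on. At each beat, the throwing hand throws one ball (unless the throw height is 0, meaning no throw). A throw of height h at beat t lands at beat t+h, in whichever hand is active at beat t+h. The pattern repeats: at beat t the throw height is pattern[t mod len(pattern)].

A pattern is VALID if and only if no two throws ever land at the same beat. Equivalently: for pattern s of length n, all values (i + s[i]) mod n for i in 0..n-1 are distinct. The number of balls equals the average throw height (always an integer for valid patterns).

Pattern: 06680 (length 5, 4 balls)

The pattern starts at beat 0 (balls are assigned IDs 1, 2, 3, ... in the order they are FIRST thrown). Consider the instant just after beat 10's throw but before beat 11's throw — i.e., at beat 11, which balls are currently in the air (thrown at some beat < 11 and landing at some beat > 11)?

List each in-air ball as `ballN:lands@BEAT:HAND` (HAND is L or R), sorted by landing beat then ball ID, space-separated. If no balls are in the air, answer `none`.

Beat 1 (R): throw ball1 h=6 -> lands@7:R; in-air after throw: [b1@7:R]
Beat 2 (L): throw ball2 h=6 -> lands@8:L; in-air after throw: [b1@7:R b2@8:L]
Beat 3 (R): throw ball3 h=8 -> lands@11:R; in-air after throw: [b1@7:R b2@8:L b3@11:R]
Beat 6 (L): throw ball4 h=6 -> lands@12:L; in-air after throw: [b1@7:R b2@8:L b3@11:R b4@12:L]
Beat 7 (R): throw ball1 h=6 -> lands@13:R; in-air after throw: [b2@8:L b3@11:R b4@12:L b1@13:R]
Beat 8 (L): throw ball2 h=8 -> lands@16:L; in-air after throw: [b3@11:R b4@12:L b1@13:R b2@16:L]
Beat 11 (R): throw ball3 h=6 -> lands@17:R; in-air after throw: [b4@12:L b1@13:R b2@16:L b3@17:R]

Answer: ball4:lands@12:L ball1:lands@13:R ball2:lands@16:L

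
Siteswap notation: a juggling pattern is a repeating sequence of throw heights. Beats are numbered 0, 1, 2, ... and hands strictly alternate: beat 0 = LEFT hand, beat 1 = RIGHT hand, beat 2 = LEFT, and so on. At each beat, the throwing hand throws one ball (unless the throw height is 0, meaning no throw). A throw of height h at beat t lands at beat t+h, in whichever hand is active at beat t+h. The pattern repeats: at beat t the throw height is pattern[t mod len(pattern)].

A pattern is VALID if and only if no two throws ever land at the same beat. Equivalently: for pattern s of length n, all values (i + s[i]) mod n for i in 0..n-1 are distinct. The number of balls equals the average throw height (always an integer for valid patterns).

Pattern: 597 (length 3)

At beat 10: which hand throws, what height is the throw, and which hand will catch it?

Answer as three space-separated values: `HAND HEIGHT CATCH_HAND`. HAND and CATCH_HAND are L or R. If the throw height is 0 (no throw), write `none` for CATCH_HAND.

Beat 10: 10 mod 2 = 0, so hand = L
Throw height = pattern[10 mod 3] = pattern[1] = 9
Lands at beat 10+9=19, 19 mod 2 = 1, so catch hand = R

Answer: L 9 R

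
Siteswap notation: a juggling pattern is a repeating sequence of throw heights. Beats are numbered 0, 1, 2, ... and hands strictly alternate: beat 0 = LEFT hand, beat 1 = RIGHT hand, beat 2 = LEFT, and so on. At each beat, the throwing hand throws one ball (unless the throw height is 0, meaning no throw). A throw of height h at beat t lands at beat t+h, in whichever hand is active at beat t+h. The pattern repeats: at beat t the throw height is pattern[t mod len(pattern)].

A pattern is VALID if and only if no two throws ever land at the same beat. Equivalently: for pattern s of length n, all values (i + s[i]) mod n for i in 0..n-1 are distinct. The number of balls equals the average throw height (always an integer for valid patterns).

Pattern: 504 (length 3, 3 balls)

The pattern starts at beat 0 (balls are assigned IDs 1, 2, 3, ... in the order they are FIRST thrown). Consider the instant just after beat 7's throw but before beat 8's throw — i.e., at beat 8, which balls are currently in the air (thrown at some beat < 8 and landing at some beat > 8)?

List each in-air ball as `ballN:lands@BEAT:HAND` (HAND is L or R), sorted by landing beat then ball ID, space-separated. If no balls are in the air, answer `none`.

Beat 0 (L): throw ball1 h=5 -> lands@5:R; in-air after throw: [b1@5:R]
Beat 2 (L): throw ball2 h=4 -> lands@6:L; in-air after throw: [b1@5:R b2@6:L]
Beat 3 (R): throw ball3 h=5 -> lands@8:L; in-air after throw: [b1@5:R b2@6:L b3@8:L]
Beat 5 (R): throw ball1 h=4 -> lands@9:R; in-air after throw: [b2@6:L b3@8:L b1@9:R]
Beat 6 (L): throw ball2 h=5 -> lands@11:R; in-air after throw: [b3@8:L b1@9:R b2@11:R]
Beat 8 (L): throw ball3 h=4 -> lands@12:L; in-air after throw: [b1@9:R b2@11:R b3@12:L]

Answer: ball1:lands@9:R ball2:lands@11:R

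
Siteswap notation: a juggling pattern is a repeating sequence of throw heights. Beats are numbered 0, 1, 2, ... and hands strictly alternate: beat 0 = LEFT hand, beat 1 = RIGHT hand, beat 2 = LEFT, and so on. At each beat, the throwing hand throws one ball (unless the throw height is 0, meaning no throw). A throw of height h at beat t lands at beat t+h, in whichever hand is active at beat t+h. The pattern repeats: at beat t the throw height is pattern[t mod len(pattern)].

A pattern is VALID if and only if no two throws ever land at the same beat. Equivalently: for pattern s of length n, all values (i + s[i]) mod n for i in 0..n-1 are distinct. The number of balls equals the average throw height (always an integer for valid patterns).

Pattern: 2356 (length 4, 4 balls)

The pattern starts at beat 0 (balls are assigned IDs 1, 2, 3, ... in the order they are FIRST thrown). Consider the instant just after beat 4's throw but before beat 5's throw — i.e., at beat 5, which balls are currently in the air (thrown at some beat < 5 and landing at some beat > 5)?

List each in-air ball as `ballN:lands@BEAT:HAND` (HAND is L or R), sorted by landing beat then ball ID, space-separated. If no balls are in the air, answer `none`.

Beat 0 (L): throw ball1 h=2 -> lands@2:L; in-air after throw: [b1@2:L]
Beat 1 (R): throw ball2 h=3 -> lands@4:L; in-air after throw: [b1@2:L b2@4:L]
Beat 2 (L): throw ball1 h=5 -> lands@7:R; in-air after throw: [b2@4:L b1@7:R]
Beat 3 (R): throw ball3 h=6 -> lands@9:R; in-air after throw: [b2@4:L b1@7:R b3@9:R]
Beat 4 (L): throw ball2 h=2 -> lands@6:L; in-air after throw: [b2@6:L b1@7:R b3@9:R]
Beat 5 (R): throw ball4 h=3 -> lands@8:L; in-air after throw: [b2@6:L b1@7:R b4@8:L b3@9:R]

Answer: ball2:lands@6:L ball1:lands@7:R ball3:lands@9:R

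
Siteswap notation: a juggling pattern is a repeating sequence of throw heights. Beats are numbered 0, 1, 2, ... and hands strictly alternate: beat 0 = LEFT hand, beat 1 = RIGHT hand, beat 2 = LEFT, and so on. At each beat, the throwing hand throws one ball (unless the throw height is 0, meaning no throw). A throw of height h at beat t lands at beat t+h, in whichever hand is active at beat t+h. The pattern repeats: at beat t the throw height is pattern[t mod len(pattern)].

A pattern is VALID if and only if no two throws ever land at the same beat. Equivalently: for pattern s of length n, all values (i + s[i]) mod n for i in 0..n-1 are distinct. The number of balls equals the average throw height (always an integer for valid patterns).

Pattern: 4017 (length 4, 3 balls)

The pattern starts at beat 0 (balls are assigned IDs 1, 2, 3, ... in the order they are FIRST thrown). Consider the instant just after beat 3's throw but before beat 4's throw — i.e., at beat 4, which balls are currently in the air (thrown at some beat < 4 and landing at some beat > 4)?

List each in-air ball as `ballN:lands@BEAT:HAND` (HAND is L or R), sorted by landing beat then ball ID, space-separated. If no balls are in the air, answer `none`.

Beat 0 (L): throw ball1 h=4 -> lands@4:L; in-air after throw: [b1@4:L]
Beat 2 (L): throw ball2 h=1 -> lands@3:R; in-air after throw: [b2@3:R b1@4:L]
Beat 3 (R): throw ball2 h=7 -> lands@10:L; in-air after throw: [b1@4:L b2@10:L]
Beat 4 (L): throw ball1 h=4 -> lands@8:L; in-air after throw: [b1@8:L b2@10:L]

Answer: ball2:lands@10:L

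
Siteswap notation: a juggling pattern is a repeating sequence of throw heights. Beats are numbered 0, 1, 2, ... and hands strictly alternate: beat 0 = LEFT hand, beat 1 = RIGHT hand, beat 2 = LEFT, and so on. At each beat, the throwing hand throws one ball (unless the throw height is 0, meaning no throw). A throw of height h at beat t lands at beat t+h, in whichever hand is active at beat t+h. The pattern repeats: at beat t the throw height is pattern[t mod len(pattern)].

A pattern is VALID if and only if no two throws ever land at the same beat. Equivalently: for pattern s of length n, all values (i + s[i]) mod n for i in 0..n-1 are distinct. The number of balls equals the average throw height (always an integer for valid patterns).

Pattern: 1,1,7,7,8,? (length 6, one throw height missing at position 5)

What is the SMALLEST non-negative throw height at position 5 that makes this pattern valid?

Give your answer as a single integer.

i=0: (0 + 1) mod 6 = 1
i=1: (1 + 1) mod 6 = 2
i=2: (2 + 7) mod 6 = 3
i=3: (3 + 7) mod 6 = 4
i=4: (4 + 8) mod 6 = 0
i=5: s[i]=? (unknown)
Known residues: [0, 1, 2, 3, 4]; need a permutation of 0..5, so missing residue r = 5
Need (5 + s) mod 6 = 5; smallest s = (5 - 5) mod 6 = 0

Answer: 0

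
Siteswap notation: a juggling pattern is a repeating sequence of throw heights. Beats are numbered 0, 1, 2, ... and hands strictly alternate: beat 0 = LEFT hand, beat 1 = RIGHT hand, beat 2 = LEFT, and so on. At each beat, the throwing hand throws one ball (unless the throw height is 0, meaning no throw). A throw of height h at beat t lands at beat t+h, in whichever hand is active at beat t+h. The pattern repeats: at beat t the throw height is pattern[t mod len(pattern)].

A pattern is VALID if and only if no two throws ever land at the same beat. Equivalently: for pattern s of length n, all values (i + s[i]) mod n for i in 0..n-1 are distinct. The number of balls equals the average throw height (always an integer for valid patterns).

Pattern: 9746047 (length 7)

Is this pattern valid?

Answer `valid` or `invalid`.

i=0: (i + s[i]) mod n = (0 + 9) mod 7 = 2
i=1: (i + s[i]) mod n = (1 + 7) mod 7 = 1
i=2: (i + s[i]) mod n = (2 + 4) mod 7 = 6
i=3: (i + s[i]) mod n = (3 + 6) mod 7 = 2
i=4: (i + s[i]) mod n = (4 + 0) mod 7 = 4
i=5: (i + s[i]) mod n = (5 + 4) mod 7 = 2
i=6: (i + s[i]) mod n = (6 + 7) mod 7 = 6
Residues: [2, 1, 6, 2, 4, 2, 6], distinct: False

Answer: invalid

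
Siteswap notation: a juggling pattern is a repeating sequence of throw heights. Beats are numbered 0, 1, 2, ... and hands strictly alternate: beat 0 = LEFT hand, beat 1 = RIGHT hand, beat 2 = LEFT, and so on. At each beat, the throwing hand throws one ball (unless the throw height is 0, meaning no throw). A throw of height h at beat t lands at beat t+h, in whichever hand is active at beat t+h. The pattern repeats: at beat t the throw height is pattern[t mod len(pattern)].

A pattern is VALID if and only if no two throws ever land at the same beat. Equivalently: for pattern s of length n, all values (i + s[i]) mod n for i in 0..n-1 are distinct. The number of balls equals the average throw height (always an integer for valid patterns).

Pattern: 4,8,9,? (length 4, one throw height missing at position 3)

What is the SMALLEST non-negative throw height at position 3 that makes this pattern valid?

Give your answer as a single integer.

i=0: (0 + 4) mod 4 = 0
i=1: (1 + 8) mod 4 = 1
i=2: (2 + 9) mod 4 = 3
i=3: s[i]=? (unknown)
Known residues: [0, 1, 3]; need a permutation of 0..3, so missing residue r = 2
Need (3 + s) mod 4 = 2; smallest s = (2 - 3) mod 4 = 3

Answer: 3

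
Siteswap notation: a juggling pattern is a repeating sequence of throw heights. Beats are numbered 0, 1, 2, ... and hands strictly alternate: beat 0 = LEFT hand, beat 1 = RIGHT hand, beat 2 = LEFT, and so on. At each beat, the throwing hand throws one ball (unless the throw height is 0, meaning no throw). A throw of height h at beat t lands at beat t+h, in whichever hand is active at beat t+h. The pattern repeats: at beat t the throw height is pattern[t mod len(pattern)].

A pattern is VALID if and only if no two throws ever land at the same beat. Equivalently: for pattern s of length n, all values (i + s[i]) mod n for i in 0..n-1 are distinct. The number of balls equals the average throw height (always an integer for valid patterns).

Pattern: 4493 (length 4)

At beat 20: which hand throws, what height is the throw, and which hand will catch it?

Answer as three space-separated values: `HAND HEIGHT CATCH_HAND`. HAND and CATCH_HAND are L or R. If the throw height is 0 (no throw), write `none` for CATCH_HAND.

Beat 20: 20 mod 2 = 0, so hand = L
Throw height = pattern[20 mod 4] = pattern[0] = 4
Lands at beat 20+4=24, 24 mod 2 = 0, so catch hand = L

Answer: L 4 L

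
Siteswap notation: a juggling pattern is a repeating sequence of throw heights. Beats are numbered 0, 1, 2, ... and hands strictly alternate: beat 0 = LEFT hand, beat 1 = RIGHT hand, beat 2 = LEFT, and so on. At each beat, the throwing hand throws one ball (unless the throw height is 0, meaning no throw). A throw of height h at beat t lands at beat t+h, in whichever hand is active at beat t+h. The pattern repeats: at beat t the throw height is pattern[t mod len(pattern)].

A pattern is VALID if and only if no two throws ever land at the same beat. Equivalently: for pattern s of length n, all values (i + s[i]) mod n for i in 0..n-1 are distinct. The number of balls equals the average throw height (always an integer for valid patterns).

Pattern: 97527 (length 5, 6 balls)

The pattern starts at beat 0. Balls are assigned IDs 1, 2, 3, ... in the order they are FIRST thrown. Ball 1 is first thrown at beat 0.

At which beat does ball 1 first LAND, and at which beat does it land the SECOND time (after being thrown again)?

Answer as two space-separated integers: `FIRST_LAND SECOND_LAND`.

Answer: 9 16

Derivation:
Beat 0 (L): throw ball1 h=9 -> lands@9:R; in-air after throw: [b1@9:R]
Beat 1 (R): throw ball2 h=7 -> lands@8:L; in-air after throw: [b2@8:L b1@9:R]
Beat 2 (L): throw ball3 h=5 -> lands@7:R; in-air after throw: [b3@7:R b2@8:L b1@9:R]
Beat 3 (R): throw ball4 h=2 -> lands@5:R; in-air after throw: [b4@5:R b3@7:R b2@8:L b1@9:R]
Beat 4 (L): throw ball5 h=7 -> lands@11:R; in-air after throw: [b4@5:R b3@7:R b2@8:L b1@9:R b5@11:R]
Beat 5 (R): throw ball4 h=9 -> lands@14:L; in-air after throw: [b3@7:R b2@8:L b1@9:R b5@11:R b4@14:L]
Beat 6 (L): throw ball6 h=7 -> lands@13:R; in-air after throw: [b3@7:R b2@8:L b1@9:R b5@11:R b6@13:R b4@14:L]
Beat 7 (R): throw ball3 h=5 -> lands@12:L; in-air after throw: [b2@8:L b1@9:R b5@11:R b3@12:L b6@13:R b4@14:L]
Beat 8 (L): throw ball2 h=2 -> lands@10:L; in-air after throw: [b1@9:R b2@10:L b5@11:R b3@12:L b6@13:R b4@14:L]
Beat 9 (R): throw ball1 h=7 -> lands@16:L; in-air after throw: [b2@10:L b5@11:R b3@12:L b6@13:R b4@14:L b1@16:L]
Beat 10 (L): throw ball2 h=9 -> lands@19:R; in-air after throw: [b5@11:R b3@12:L b6@13:R b4@14:L b1@16:L b2@19:R]
Beat 11 (R): throw ball5 h=7 -> lands@18:L; in-air after throw: [b3@12:L b6@13:R b4@14:L b1@16:L b5@18:L b2@19:R]
Beat 12 (L): throw ball3 h=5 -> lands@17:R; in-air after throw: [b6@13:R b4@14:L b1@16:L b3@17:R b5@18:L b2@19:R]
Beat 13 (R): throw ball6 h=2 -> lands@15:R; in-air after throw: [b4@14:L b6@15:R b1@16:L b3@17:R b5@18:L b2@19:R]
Beat 14 (L): throw ball4 h=7 -> lands@21:R; in-air after throw: [b6@15:R b1@16:L b3@17:R b5@18:L b2@19:R b4@21:R]
Beat 15 (R): throw ball6 h=9 -> lands@24:L; in-air after throw: [b1@16:L b3@17:R b5@18:L b2@19:R b4@21:R b6@24:L]
Beat 16 (L): throw ball1 h=7 -> lands@23:R; in-air after throw: [b3@17:R b5@18:L b2@19:R b4@21:R b1@23:R b6@24:L]
Ball 1: thrown@0 h=9 -> first land @9; rethrown@9 h=7 -> second land @16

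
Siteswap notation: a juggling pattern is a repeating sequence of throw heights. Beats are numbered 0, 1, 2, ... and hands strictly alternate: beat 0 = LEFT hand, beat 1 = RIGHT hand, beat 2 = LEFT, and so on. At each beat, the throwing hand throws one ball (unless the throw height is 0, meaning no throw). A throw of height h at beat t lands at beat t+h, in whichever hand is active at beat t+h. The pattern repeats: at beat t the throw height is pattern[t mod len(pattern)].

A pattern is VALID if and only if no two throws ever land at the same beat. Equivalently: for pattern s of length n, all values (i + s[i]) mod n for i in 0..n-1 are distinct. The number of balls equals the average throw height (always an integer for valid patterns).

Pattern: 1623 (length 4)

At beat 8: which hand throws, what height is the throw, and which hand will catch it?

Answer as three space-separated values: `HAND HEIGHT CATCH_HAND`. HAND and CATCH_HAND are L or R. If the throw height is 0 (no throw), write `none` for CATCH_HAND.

Answer: L 1 R

Derivation:
Beat 8: 8 mod 2 = 0, so hand = L
Throw height = pattern[8 mod 4] = pattern[0] = 1
Lands at beat 8+1=9, 9 mod 2 = 1, so catch hand = R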